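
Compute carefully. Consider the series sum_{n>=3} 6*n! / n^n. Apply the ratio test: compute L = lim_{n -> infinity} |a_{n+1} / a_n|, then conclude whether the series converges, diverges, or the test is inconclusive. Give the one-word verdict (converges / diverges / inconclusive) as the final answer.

Let a_n denote the general term. Form the ratio a_{n+1}/a_n and simplify:
a_{n+1}/a_n = (n/(n + 1))^n
Take the limit as n -> infinity: L = exp(-1).
Since L = exp(-1) < 1, the ratio test implies the series converges.

converges


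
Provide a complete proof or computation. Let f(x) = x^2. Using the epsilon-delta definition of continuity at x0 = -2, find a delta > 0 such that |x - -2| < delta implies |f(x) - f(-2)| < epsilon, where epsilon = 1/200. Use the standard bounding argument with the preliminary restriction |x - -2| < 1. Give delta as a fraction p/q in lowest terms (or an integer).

Factor: |x^2 - (-2)^2| = |x - -2| * |x + -2|.
Impose |x - -2| < 1 first. Then |x + -2| = |(x - -2) + 2*(-2)| <= |x - -2| + 2*|-2| < 1 + 4 = 5.
So |x^2 - (-2)^2| < delta * 5.
We need delta * 5 <= 1/200, i.e. delta <= 1/200/5 = 1/1000.
Since 1/1000 < 1, this is tighter than 1; take delta = 1/1000.
So delta = 1/1000 works.

1/1000


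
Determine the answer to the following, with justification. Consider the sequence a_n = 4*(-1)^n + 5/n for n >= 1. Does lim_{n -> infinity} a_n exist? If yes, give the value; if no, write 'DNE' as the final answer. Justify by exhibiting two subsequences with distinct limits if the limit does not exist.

Examine the behaviour of a_n along subsequences.
a_{2k} = 4 + 5/(2k) -> 4. a_{2k+1} = -4 + 5/(2k+1) -> -4.
Since these two subsequential limits are 4 and -4, distinct, the full sequence cannot converge (a convergent sequence has all subsequences tending to the same limit). So lim a_n does not exist.

DNE


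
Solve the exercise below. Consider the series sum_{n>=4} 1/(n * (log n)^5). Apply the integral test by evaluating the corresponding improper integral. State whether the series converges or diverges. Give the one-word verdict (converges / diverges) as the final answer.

Let f(x) = 1/(x*log(x)^5). Then f is positive, continuous, and decreasing on [4, infinity), so the integral test applies.
Compute the improper integral int_{4}^infinity f(x) dx:
  antiderivative F(x) = -1/(4*log(x)^4).
  F(x) -> 0 as x -> infinity.  int = 0 - F(4) = 1/(4*log(4)^4) < infinity. By the integral test, the series converges.

converges


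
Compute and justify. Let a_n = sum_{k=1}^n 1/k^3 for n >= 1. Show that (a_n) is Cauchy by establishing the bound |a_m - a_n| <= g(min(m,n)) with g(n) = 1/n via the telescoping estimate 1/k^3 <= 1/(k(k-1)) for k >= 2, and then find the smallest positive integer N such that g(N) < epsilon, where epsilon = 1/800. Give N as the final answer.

For m > n >= 1: |a_m - a_n| = sum_{k=n+1}^m 1/k^3.
Use 1/k^3 <= 1/(k(k-1)) = 1/(k-1) - 1/k for k >= 2 (which holds since k^3 >= k^2 >= k(k-1) for k >= 2):
sum_{k=n+1}^m 1/k^3 <= sum_{k=n+1}^m (1/(k-1) - 1/k) = 1/n - 1/m <= 1/n.
By symmetry the same bound holds with n,m swapped, so |a_m - a_n| <= 1/min(m,n) = g(min(m,n)). Since g(n) -> 0, (a_n) is Cauchy.
Now solve g(N) < 1/800: 1/N < 1/800 <=> N > 1/(1/800) = 800.
The smallest integer strictly greater than 800 is N = 801.
Check: g(801) = 1/801 < 1/800; g(800) = 1/800 >= 1/800. So N = 801.

801


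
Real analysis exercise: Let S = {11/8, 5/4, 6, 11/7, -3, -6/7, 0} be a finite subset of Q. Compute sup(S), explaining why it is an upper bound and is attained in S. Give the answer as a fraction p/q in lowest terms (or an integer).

S is finite, so sup(S) = max(S).
Sorted decreasing:
6, 11/7, 11/8, 5/4, 0, -6/7, -3
The extremum is 6.
For every x in S, x <= 6. And 6 is in S, so it is attained.
Therefore sup(S) = 6.

6


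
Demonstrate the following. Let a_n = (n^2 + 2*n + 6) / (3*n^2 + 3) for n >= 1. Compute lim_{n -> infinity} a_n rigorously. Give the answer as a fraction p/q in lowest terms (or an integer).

Divide numerator and denominator by n^2, the highest power:
numerator / n^2 = 1 + 2/n + 6/n^2
denominator / n^2 = 3 + 3/n^2
As n -> infinity, all terms of the form c/n^k (k >= 1) tend to 0.
So numerator / n^2 -> 1 and denominator / n^2 -> 3.
Therefore lim a_n = 1/3.

1/3


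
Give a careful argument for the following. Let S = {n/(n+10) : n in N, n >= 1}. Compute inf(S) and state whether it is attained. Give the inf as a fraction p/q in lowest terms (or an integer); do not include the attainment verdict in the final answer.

Analysis:
- Values: 1/11, 1/6, 3/13, 2/7, ... strictly increasing.
- Minimum is 1/11 (n=1); inf = 1/11 (attained).
- n/(n+10) = 1 - 10/(n+10) -> 1 from below as n -> infinity, and never equals 1.
- So sup = 1 (not attained).
Conclusion: inf(S) = 1/11, attained in S.

1/11


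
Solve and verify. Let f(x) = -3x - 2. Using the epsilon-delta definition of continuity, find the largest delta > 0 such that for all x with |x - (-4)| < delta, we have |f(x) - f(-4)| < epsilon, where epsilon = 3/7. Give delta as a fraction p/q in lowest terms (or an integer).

We compute f(-4) = -3*(-4) - 2 = 10.
|f(x) - f(-4)| = |-3x - 2 - (10)| = |-3(x - (-4))| = 3|x - (-4)|.
We need 3|x - (-4)| < 3/7, i.e. |x - (-4)| < 3/7 / 3 = 1/7.
So any delta <= 1/7 works. Conversely, if delta > 1/7, then x = -4 + 1/7 satisfies |x - (-4)| = 1/7 < delta but |f(x) - f(-4)| = 3 * 1/7 = 3/7, which is not < 3/7; so no larger delta works.
Hence the largest such delta is 1/7.

1/7


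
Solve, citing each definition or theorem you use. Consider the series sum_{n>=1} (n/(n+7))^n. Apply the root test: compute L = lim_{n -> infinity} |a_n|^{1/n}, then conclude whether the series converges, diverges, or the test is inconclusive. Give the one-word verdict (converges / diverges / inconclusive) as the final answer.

Let a_n denote the general term. Form |a_n|^(1/n) and simplify:
|a_n|^(1/n) = n/(n + 7)
Take the limit as n -> infinity: L = 1.
Since L = 1, the root test is inconclusive. (In fact a_n = (n/(n+7))^n -> e^(-7) != 0, so the nth-term test shows divergence; but the root test itself gives no conclusion.)

inconclusive


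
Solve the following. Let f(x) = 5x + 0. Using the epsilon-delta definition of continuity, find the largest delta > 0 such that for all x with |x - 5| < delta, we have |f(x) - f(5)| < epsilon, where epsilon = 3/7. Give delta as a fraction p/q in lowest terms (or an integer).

We compute f(5) = 5*(5) + 0 = 25.
|f(x) - f(5)| = |5x + 0 - (25)| = |5(x - 5)| = 5|x - 5|.
We need 5|x - 5| < 3/7, i.e. |x - 5| < 3/7 / 5 = 3/35.
So any delta <= 3/35 works. Conversely, if delta > 3/35, then x = 5 + 3/35 satisfies |x - 5| = 3/35 < delta but |f(x) - f(5)| = 5 * 3/35 = 3/7, which is not < 3/7; so no larger delta works.
Hence the largest such delta is 3/35.

3/35


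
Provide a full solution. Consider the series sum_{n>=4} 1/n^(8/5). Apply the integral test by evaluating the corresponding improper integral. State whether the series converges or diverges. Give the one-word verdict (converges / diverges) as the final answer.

Let f(x) = x^(-8/5). Then f is positive, continuous, and decreasing on [4, infinity), so the integral test applies.
Compute the improper integral int_{4}^infinity f(x) dx:
  antiderivative F(x) = -5/(3*x^(3/5)).
  As x -> infinity, F(x) -> 0 (since p = 8/5 > 1).
  So int = F(infinity) - F(4) = 0 - (-5*2^(4/5)/12) = 5*2^(4/5)/12.
  Finite, so by the integral test, the series converges.

converges


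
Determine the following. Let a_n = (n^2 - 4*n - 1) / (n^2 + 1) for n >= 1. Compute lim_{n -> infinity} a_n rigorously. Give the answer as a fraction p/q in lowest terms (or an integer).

Divide numerator and denominator by n^2, the highest power:
numerator / n^2 = 1 - 4/n - 1/n^2
denominator / n^2 = 1 + n^(-2)
As n -> infinity, all terms of the form c/n^k (k >= 1) tend to 0.
So numerator / n^2 -> 1 and denominator / n^2 -> 1.
Therefore lim a_n = 1.

1


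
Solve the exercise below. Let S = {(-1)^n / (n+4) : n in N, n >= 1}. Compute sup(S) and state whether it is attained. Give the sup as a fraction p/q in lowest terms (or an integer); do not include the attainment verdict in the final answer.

Analysis:
- Values: -1/5, 1/6, -1/7, 1/8, -1/9, ...
- Positive terms (even n): 1/(2+4), 1/(4+4), ... decreasing -> max = 1/6 (n=2).
- Negative terms (odd n): -1/(1+4), -1/(3+4), ... increasing -> min = -1/5 (n=1).
- So sup = 1/6 (attained at n=2); inf = -1/5 (attained at n=1).
Conclusion: sup(S) = 1/6, attained in S.

1/6


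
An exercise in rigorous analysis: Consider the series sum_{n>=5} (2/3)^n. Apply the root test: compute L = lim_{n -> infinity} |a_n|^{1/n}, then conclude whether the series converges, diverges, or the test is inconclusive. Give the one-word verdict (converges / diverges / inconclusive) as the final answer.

Let a_n denote the general term. Form |a_n|^(1/n) and simplify:
|a_n|^(1/n) = 2/3
Take the limit as n -> infinity: L = 2/3.
Since L = 2/3 < 1, the root test implies convergence.

converges


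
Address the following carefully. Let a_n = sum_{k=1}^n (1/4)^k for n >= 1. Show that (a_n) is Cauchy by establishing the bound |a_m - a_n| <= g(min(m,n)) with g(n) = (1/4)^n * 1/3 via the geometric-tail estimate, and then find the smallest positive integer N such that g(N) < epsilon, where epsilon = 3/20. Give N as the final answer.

For m > n >= 1: |a_m - a_n| = sum_{k=n+1}^m (1/4)^k < sum_{k=n+1}^infinity (1/4)^k = (1/4)^(n+1) / (1 - 1/4) = (1/4)^n * (1/4) * (4/3) = (1/4)^n * 1/3.
So g(n) = (1/4)^n / 3. Since g(n) -> 0, (a_n) is Cauchy.
Now solve g(N) < 3/20: (1/4)^N / 3 < 3/20 <=> 4^N > 1 / (3 * 3/20) = 20/9.
Check powers of 4: 4^0 = 1 <= 20/9, 4^1 = 4 > 20/9.
So the smallest such N is 1. Check: g(1) = 1/(3 * 4) = 1/12 < 3/20.

1


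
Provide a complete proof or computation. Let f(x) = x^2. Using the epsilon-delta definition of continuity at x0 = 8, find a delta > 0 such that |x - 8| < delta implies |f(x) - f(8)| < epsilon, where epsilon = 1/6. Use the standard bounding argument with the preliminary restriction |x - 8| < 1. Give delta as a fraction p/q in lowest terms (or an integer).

Factor: |x^2 - (8)^2| = |x - 8| * |x + 8|.
Impose |x - 8| < 1 first. Then |x + 8| = |(x - 8) + 2*(8)| <= |x - 8| + 2*|8| < 1 + 16 = 17.
So |x^2 - (8)^2| < delta * 17.
We need delta * 17 <= 1/6, i.e. delta <= 1/6/17 = 1/102.
Since 1/102 < 1, this is tighter than 1; take delta = 1/102.
So delta = 1/102 works.

1/102


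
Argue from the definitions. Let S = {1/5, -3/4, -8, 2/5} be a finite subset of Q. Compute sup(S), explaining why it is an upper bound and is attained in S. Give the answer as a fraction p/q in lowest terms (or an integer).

S is finite, so sup(S) = max(S).
Sorted decreasing:
2/5, 1/5, -3/4, -8
The extremum is 2/5.
For every x in S, x <= 2/5. And 2/5 is in S, so it is attained.
Therefore sup(S) = 2/5.

2/5


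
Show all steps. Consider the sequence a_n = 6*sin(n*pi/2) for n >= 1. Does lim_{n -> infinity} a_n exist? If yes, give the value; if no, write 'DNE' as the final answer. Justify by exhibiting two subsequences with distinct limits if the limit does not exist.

Examine the behaviour of a_n along subsequences.
a_{4k+1} = 6*sin(pi/2 + 2k*pi) = 6 -> 6. a_{4k+3} = 6*sin(3pi/2 + 2k*pi) = -6 -> -6.
Since these two subsequential limits are 6 and -6, distinct, the full sequence cannot converge (a convergent sequence has all subsequences tending to the same limit). So lim a_n does not exist.

DNE


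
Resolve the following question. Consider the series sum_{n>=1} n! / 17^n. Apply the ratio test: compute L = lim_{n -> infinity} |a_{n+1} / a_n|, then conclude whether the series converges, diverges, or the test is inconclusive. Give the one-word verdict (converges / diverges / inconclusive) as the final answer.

Let a_n denote the general term. Form the ratio a_{n+1}/a_n and simplify:
a_{n+1}/a_n = n/17 + 1/17
Take the limit as n -> infinity: L = infinity.
Since L = infinity > 1 (or L = infinity), the ratio test implies the series diverges.

diverges


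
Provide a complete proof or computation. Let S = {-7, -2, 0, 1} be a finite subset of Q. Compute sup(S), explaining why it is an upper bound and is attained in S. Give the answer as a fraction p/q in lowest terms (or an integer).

S is finite, so sup(S) = max(S).
Sorted decreasing:
1, 0, -2, -7
The extremum is 1.
For every x in S, x <= 1. And 1 is in S, so it is attained.
Therefore sup(S) = 1.

1


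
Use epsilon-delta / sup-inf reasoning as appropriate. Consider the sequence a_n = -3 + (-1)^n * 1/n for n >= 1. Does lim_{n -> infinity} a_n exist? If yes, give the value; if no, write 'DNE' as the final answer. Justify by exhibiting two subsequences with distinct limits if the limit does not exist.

Examine the behaviour of a_n along subsequences.
Even-n subsequence a_{2k} = -3 + 1/(2k) -> -3. Odd-n subsequence a_{2k+1} = -3 - 1/(2k+1) -> -3. Both tend to -3, which suggests the limit is -3; verify directly.
|a_n - (-3)| = |(-1)^n * 1/n| = 1/n for every n >= 1.
Given epsilon > 0, choose a positive integer N > 1/epsilon. Then for all n >= N, |a_n - (-3)| = 1/n <= 1/N < epsilon.
So by the definition of the limit, lim a_n exists and equals -3.

-3


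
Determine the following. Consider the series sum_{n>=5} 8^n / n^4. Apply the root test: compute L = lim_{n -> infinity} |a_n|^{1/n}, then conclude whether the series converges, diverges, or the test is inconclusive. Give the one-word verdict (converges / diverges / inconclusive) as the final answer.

Let a_n denote the general term. Form |a_n|^(1/n) and simplify:
|a_n|^(1/n) = 8/n^(4/n)
Take the limit as n -> infinity: L = 8.
Since L = 8 > 1, the root test implies divergence.

diverges


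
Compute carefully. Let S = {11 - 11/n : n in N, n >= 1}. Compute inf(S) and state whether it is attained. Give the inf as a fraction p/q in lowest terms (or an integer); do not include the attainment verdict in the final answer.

Analysis:
- Values: 0, 11/2, 22/3, 33/4, ... strictly increasing.
- Minimum is 0 (n=1); inf = 0 (attained).
- 11 - 11/n -> 11 from below; sup = 11, not attained.
Conclusion: inf(S) = 0, attained in S.

0


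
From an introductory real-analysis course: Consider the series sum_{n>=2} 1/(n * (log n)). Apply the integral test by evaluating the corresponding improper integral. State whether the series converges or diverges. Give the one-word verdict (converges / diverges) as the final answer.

Let f(x) = 1/(x*log(x)). Then f is positive, continuous, and decreasing on [2, infinity), so the integral test applies.
Compute the improper integral int_{2}^infinity f(x) dx:
  antiderivative F(x) = log(log(x)).
  F(x) = log(log(x)) -> infinity as x -> infinity. The integral diverges, so by the integral test, the series diverges.

diverges


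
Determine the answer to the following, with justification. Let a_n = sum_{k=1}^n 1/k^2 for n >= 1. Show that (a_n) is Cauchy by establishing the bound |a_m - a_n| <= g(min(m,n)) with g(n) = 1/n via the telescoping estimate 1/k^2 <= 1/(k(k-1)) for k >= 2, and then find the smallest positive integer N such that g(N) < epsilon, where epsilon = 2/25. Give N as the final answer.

For m > n >= 1: |a_m - a_n| = sum_{k=n+1}^m 1/k^2.
Use 1/k^2 <= 1/(k(k-1)) = 1/(k-1) - 1/k for k >= 2:
sum_{k=n+1}^m 1/k^2 <= sum_{k=n+1}^m (1/(k-1) - 1/k) = 1/n - 1/m <= 1/n.
By symmetry the same bound holds with n,m swapped, so |a_m - a_n| <= 1/min(m,n) = g(min(m,n)). Since g(n) -> 0, (a_n) is Cauchy.
Now solve g(N) < 2/25: 1/N < 2/25 <=> N > 1/(2/25) = 25/2.
The smallest integer strictly greater than 25/2 is N = 13.
Check: g(13) = 1/13 < 2/25; g(12) = 1/12 >= 2/25. So N = 13.

13


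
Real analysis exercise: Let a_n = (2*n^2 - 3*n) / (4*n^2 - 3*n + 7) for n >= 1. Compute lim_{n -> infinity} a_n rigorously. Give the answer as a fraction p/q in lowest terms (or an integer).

Divide numerator and denominator by n^2, the highest power:
numerator / n^2 = 2 - 3/n
denominator / n^2 = 4 - 3/n + 7/n^2
As n -> infinity, all terms of the form c/n^k (k >= 1) tend to 0.
So numerator / n^2 -> 2 and denominator / n^2 -> 4.
Therefore lim a_n = 1/2.

1/2


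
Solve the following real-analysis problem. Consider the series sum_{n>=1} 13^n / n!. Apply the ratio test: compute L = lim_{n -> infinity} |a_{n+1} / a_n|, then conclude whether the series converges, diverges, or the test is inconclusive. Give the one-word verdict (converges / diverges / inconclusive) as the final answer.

Let a_n denote the general term. Form the ratio a_{n+1}/a_n and simplify:
a_{n+1}/a_n = 13/(n + 1)
Take the limit as n -> infinity: L = 0.
Since L = 0 < 1, the ratio test implies the series converges.

converges


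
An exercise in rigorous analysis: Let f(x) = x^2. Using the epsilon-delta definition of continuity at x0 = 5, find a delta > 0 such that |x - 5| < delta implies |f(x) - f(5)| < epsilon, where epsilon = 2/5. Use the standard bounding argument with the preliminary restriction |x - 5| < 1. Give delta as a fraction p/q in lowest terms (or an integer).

Factor: |x^2 - (5)^2| = |x - 5| * |x + 5|.
Impose |x - 5| < 1 first. Then |x + 5| = |(x - 5) + 2*(5)| <= |x - 5| + 2*|5| < 1 + 10 = 11.
So |x^2 - (5)^2| < delta * 11.
We need delta * 11 <= 2/5, i.e. delta <= 2/5/11 = 2/55.
Since 2/55 < 1, this is tighter than 1; take delta = 2/55.
So delta = 2/55 works.

2/55


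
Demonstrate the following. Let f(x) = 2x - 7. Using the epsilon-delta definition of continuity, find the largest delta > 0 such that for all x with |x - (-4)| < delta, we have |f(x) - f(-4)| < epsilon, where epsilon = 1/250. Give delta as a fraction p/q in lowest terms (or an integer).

We compute f(-4) = 2*(-4) - 7 = -15.
|f(x) - f(-4)| = |2x - 7 - (-15)| = |2(x - (-4))| = 2|x - (-4)|.
We need 2|x - (-4)| < 1/250, i.e. |x - (-4)| < 1/250 / 2 = 1/500.
So any delta <= 1/500 works. Conversely, if delta > 1/500, then x = -4 + 1/500 satisfies |x - (-4)| = 1/500 < delta but |f(x) - f(-4)| = 2 * 1/500 = 1/250, which is not < 1/250; so no larger delta works.
Hence the largest such delta is 1/500.

1/500


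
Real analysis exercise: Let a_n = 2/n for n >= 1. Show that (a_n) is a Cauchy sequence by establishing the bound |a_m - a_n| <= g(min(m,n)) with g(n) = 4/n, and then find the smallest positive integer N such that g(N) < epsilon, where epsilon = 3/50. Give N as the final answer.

For any m, n >= 1, by the triangle inequality:
|a_m - a_n| = |2/m - 2/n| <= 2*1/m + 2*1/n <= 4/min(m,n).
So g(n) = 4/n bounds the Cauchy difference. Since g(n) -> 0, (a_n) is Cauchy.
Now solve g(N) < 3/50: 4/N < 3/50 <=> N > 4 / (3/50) = 200/3.
The smallest integer strictly greater than 200/3 is N = 67.
Check: g(67) = 4/67 = 4/67 < 3/50; g(66) = 2/33 >= 3/50. So N = 67.

67


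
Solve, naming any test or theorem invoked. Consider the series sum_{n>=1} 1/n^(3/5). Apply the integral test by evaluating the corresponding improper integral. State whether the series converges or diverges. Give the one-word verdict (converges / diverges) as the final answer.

Let f(x) = x^(-3/5). Then f is positive, continuous, and decreasing on [1, infinity), so the integral test applies.
Compute the improper integral int_{1}^infinity f(x) dx:
  antiderivative F(x) = 5*x^(2/5)/2.
  As x -> infinity, F(x) -> infinity (since p = 3/5 < 1).
  So the integral diverges. By the integral test, the series diverges.

diverges


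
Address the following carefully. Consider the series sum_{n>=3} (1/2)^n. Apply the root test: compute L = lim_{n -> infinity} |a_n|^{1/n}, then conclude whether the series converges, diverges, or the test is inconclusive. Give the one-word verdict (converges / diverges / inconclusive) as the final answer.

Let a_n denote the general term. Form |a_n|^(1/n) and simplify:
|a_n|^(1/n) = 1/2
Take the limit as n -> infinity: L = 1/2.
Since L = 1/2 < 1, the root test implies convergence.

converges


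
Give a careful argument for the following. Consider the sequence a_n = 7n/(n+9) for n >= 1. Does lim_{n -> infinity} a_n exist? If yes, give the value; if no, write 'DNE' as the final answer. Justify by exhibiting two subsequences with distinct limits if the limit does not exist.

Examine the behaviour of a_n along subsequences.
Even-n subsequence a_{2k} = 7(2k)/(2k+9) -> 7. Odd-n subsequence a_{2k+1} = 7(2k+1)/(2k+10) -> 7. Both tend to 7, which suggests the limit is 7; verify directly.
|a_n - 7| = |7n - 7(n+9)| / (n+9) = 63/(n+9) < 63/n for every n >= 1.
Given epsilon > 0, choose a positive integer N > 63/epsilon. Then for all n >= N, |a_n - 7| < 63/n <= 63/N < epsilon.
So by the definition of the limit, lim a_n exists and equals 7.

7


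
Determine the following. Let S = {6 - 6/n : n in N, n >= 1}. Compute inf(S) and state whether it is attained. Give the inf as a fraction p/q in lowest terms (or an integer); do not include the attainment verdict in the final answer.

Analysis:
- Values: 0, 3, 4, 9/2, ... strictly increasing.
- Minimum is 0 (n=1); inf = 0 (attained).
- 6 - 6/n -> 6 from below; sup = 6, not attained.
Conclusion: inf(S) = 0, attained in S.

0


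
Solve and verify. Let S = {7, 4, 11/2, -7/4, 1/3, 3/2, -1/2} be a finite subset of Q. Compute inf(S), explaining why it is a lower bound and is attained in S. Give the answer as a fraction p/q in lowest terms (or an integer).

S is finite, so inf(S) = min(S).
Sorted increasing:
-7/4, -1/2, 1/3, 3/2, 4, 11/2, 7
The extremum is -7/4.
For every x in S, x >= -7/4. And -7/4 is in S, so it is attained.
Therefore inf(S) = -7/4.

-7/4


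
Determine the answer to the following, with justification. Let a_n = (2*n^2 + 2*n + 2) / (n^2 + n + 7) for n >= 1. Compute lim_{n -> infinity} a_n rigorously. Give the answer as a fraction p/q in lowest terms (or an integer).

Divide numerator and denominator by n^2, the highest power:
numerator / n^2 = 2 + 2/n + 2/n^2
denominator / n^2 = 1 + 1/n + 7/n^2
As n -> infinity, all terms of the form c/n^k (k >= 1) tend to 0.
So numerator / n^2 -> 2 and denominator / n^2 -> 1.
Therefore lim a_n = 2.

2


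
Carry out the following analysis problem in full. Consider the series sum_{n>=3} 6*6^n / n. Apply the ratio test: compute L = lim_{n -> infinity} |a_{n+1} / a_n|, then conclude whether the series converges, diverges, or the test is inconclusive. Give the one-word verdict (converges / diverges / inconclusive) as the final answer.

Let a_n denote the general term. Form the ratio a_{n+1}/a_n and simplify:
a_{n+1}/a_n = 6*n/(n + 1)
Take the limit as n -> infinity: L = 6.
Since L = 6 > 1 (or L = infinity), the ratio test implies the series diverges.

diverges


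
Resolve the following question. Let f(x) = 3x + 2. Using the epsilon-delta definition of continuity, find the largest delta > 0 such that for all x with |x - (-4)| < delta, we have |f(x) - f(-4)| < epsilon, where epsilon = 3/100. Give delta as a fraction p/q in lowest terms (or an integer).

We compute f(-4) = 3*(-4) + 2 = -10.
|f(x) - f(-4)| = |3x + 2 - (-10)| = |3(x - (-4))| = 3|x - (-4)|.
We need 3|x - (-4)| < 3/100, i.e. |x - (-4)| < 3/100 / 3 = 1/100.
So any delta <= 1/100 works. Conversely, if delta > 1/100, then x = -4 + 1/100 satisfies |x - (-4)| = 1/100 < delta but |f(x) - f(-4)| = 3 * 1/100 = 3/100, which is not < 3/100; so no larger delta works.
Hence the largest such delta is 1/100.

1/100


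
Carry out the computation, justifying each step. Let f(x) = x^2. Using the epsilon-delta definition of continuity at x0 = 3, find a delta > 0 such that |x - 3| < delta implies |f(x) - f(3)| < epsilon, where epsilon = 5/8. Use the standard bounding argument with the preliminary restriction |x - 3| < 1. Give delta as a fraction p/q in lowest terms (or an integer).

Factor: |x^2 - (3)^2| = |x - 3| * |x + 3|.
Impose |x - 3| < 1 first. Then |x + 3| = |(x - 3) + 2*(3)| <= |x - 3| + 2*|3| < 1 + 6 = 7.
So |x^2 - (3)^2| < delta * 7.
We need delta * 7 <= 5/8, i.e. delta <= 5/8/7 = 5/56.
Since 5/56 < 1, this is tighter than 1; take delta = 5/56.
So delta = 5/56 works.

5/56


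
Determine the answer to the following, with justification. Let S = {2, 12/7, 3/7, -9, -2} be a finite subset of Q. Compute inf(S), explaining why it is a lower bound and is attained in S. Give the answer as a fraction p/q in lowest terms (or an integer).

S is finite, so inf(S) = min(S).
Sorted increasing:
-9, -2, 3/7, 12/7, 2
The extremum is -9.
For every x in S, x >= -9. And -9 is in S, so it is attained.
Therefore inf(S) = -9.

-9


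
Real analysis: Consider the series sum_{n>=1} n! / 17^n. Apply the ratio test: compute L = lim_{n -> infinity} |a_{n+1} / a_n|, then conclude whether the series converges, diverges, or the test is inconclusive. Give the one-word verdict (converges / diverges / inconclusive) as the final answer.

Let a_n denote the general term. Form the ratio a_{n+1}/a_n and simplify:
a_{n+1}/a_n = n/17 + 1/17
Take the limit as n -> infinity: L = infinity.
Since L = infinity > 1 (or L = infinity), the ratio test implies the series diverges.

diverges


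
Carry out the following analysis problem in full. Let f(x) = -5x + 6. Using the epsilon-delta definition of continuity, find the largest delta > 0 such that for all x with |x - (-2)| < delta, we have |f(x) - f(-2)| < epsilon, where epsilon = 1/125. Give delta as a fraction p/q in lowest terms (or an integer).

We compute f(-2) = -5*(-2) + 6 = 16.
|f(x) - f(-2)| = |-5x + 6 - (16)| = |-5(x - (-2))| = 5|x - (-2)|.
We need 5|x - (-2)| < 1/125, i.e. |x - (-2)| < 1/125 / 5 = 1/625.
So any delta <= 1/625 works. Conversely, if delta > 1/625, then x = -2 + 1/625 satisfies |x - (-2)| = 1/625 < delta but |f(x) - f(-2)| = 5 * 1/625 = 1/125, which is not < 1/125; so no larger delta works.
Hence the largest such delta is 1/625.

1/625


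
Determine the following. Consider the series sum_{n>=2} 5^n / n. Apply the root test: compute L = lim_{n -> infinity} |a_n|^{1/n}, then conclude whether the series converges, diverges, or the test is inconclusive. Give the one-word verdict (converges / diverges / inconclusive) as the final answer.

Let a_n denote the general term. Form |a_n|^(1/n) and simplify:
|a_n|^(1/n) = 5/n^(1/n)
Take the limit as n -> infinity: L = 5.
Since L = 5 > 1, the root test implies divergence.

diverges


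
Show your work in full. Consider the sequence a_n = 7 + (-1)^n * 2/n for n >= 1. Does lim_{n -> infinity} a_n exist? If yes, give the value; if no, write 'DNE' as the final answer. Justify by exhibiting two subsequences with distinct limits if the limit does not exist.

Examine the behaviour of a_n along subsequences.
Even-n subsequence a_{2k} = 7 + 2/(2k) -> 7. Odd-n subsequence a_{2k+1} = 7 - 2/(2k+1) -> 7. Both tend to 7, which suggests the limit is 7; verify directly.
|a_n - 7| = |(-1)^n * 2/n| = 2/n for every n >= 1.
Given epsilon > 0, choose a positive integer N > 2/epsilon. Then for all n >= N, |a_n - 7| = 2/n <= 2/N < epsilon.
So by the definition of the limit, lim a_n exists and equals 7.

7


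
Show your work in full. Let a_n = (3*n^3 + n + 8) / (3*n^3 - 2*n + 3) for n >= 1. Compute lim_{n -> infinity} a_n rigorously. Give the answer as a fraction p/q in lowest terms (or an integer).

Divide numerator and denominator by n^3, the highest power:
numerator / n^3 = 3 + n^(-2) + 8/n^3
denominator / n^3 = 3 - 2/n^2 + 3/n^3
As n -> infinity, all terms of the form c/n^k (k >= 1) tend to 0.
So numerator / n^3 -> 3 and denominator / n^3 -> 3.
Therefore lim a_n = 1.

1


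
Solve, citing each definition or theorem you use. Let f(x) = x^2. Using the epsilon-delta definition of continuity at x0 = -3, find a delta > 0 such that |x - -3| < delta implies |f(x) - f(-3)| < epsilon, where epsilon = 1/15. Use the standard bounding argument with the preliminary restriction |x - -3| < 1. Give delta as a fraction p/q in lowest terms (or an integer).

Factor: |x^2 - (-3)^2| = |x - -3| * |x + -3|.
Impose |x - -3| < 1 first. Then |x + -3| = |(x - -3) + 2*(-3)| <= |x - -3| + 2*|-3| < 1 + 6 = 7.
So |x^2 - (-3)^2| < delta * 7.
We need delta * 7 <= 1/15, i.e. delta <= 1/15/7 = 1/105.
Since 1/105 < 1, this is tighter than 1; take delta = 1/105.
So delta = 1/105 works.

1/105


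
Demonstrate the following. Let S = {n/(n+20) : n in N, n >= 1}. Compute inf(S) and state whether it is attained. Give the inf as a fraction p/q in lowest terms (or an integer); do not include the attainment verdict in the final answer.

Analysis:
- Values: 1/21, 1/11, 3/23, 1/6, ... strictly increasing.
- Minimum is 1/21 (n=1); inf = 1/21 (attained).
- n/(n+20) = 1 - 20/(n+20) -> 1 from below as n -> infinity, and never equals 1.
- So sup = 1 (not attained).
Conclusion: inf(S) = 1/21, attained in S.

1/21


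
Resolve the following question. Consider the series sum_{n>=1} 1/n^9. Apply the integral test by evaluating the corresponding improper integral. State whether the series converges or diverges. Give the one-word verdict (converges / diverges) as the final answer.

Let f(x) = x^(-9). Then f is positive, continuous, and decreasing on [1, infinity), so the integral test applies.
Compute the improper integral int_{1}^infinity f(x) dx:
  antiderivative F(x) = -1/(8*x^8).
  As x -> infinity, F(x) -> 0 (since p = 9 > 1).
  So int = F(infinity) - F(1) = 0 - (-1/8) = 1/8.
  Finite, so by the integral test, the series converges.

converges


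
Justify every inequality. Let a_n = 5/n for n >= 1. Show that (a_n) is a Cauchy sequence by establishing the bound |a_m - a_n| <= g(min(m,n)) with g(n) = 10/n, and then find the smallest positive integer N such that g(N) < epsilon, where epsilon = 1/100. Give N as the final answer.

For any m, n >= 1, by the triangle inequality:
|a_m - a_n| = |5/m - 5/n| <= 5*1/m + 5*1/n <= 10/min(m,n).
So g(n) = 10/n bounds the Cauchy difference. Since g(n) -> 0, (a_n) is Cauchy.
Now solve g(N) < 1/100: 10/N < 1/100 <=> N > 10 / (1/100) = 1000.
The smallest integer strictly greater than 1000 is N = 1001.
Check: g(1001) = 10/1001 = 10/1001 < 1/100; g(1000) = 1/100 >= 1/100. So N = 1001.

1001


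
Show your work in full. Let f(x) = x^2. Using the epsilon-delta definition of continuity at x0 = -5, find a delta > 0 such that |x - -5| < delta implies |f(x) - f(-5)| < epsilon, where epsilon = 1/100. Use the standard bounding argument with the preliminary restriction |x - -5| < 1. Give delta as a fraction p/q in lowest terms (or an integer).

Factor: |x^2 - (-5)^2| = |x - -5| * |x + -5|.
Impose |x - -5| < 1 first. Then |x + -5| = |(x - -5) + 2*(-5)| <= |x - -5| + 2*|-5| < 1 + 10 = 11.
So |x^2 - (-5)^2| < delta * 11.
We need delta * 11 <= 1/100, i.e. delta <= 1/100/11 = 1/1100.
Since 1/1100 < 1, this is tighter than 1; take delta = 1/1100.
So delta = 1/1100 works.

1/1100


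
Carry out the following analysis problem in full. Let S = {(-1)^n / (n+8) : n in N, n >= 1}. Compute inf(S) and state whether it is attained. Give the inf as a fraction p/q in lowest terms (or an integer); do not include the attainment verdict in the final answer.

Analysis:
- Values: -1/9, 1/10, -1/11, 1/12, -1/13, ...
- Positive terms (even n): 1/(2+8), 1/(4+8), ... decreasing -> max = 1/10 (n=2).
- Negative terms (odd n): -1/(1+8), -1/(3+8), ... increasing -> min = -1/9 (n=1).
- So sup = 1/10 (attained at n=2); inf = -1/9 (attained at n=1).
Conclusion: inf(S) = -1/9, attained in S.

-1/9


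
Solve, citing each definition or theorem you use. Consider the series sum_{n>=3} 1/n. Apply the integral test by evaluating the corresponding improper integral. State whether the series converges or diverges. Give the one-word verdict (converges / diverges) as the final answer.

Let f(x) = 1/x. Then f is positive, continuous, and decreasing on [3, infinity), so the integral test applies.
Compute the improper integral int_{3}^infinity f(x) dx:
  antiderivative F(x) = log(x).
  As x -> infinity, log(x) -> infinity.
  So int = infinity - log(3) = infinity. By the integral test, the series diverges.

diverges


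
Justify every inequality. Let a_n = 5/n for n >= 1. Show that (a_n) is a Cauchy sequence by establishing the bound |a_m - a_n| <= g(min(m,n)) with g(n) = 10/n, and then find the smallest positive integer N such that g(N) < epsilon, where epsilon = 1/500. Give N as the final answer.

For any m, n >= 1, by the triangle inequality:
|a_m - a_n| = |5/m - 5/n| <= 5*1/m + 5*1/n <= 10/min(m,n).
So g(n) = 10/n bounds the Cauchy difference. Since g(n) -> 0, (a_n) is Cauchy.
Now solve g(N) < 1/500: 10/N < 1/500 <=> N > 10 / (1/500) = 5000.
The smallest integer strictly greater than 5000 is N = 5001.
Check: g(5001) = 10/5001 = 10/5001 < 1/500; g(5000) = 1/500 >= 1/500. So N = 5001.

5001


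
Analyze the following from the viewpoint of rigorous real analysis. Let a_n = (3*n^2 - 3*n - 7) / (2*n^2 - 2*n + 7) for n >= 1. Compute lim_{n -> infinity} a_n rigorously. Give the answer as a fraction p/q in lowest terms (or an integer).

Divide numerator and denominator by n^2, the highest power:
numerator / n^2 = 3 - 3/n - 7/n^2
denominator / n^2 = 2 - 2/n + 7/n^2
As n -> infinity, all terms of the form c/n^k (k >= 1) tend to 0.
So numerator / n^2 -> 3 and denominator / n^2 -> 2.
Therefore lim a_n = 3/2.

3/2


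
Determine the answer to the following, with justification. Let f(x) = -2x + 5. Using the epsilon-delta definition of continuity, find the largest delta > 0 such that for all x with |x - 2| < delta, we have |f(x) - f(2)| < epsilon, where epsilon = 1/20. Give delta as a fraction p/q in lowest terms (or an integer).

We compute f(2) = -2*(2) + 5 = 1.
|f(x) - f(2)| = |-2x + 5 - (1)| = |-2(x - 2)| = 2|x - 2|.
We need 2|x - 2| < 1/20, i.e. |x - 2| < 1/20 / 2 = 1/40.
So any delta <= 1/40 works. Conversely, if delta > 1/40, then x = 2 + 1/40 satisfies |x - 2| = 1/40 < delta but |f(x) - f(2)| = 2 * 1/40 = 1/20, which is not < 1/20; so no larger delta works.
Hence the largest such delta is 1/40.

1/40


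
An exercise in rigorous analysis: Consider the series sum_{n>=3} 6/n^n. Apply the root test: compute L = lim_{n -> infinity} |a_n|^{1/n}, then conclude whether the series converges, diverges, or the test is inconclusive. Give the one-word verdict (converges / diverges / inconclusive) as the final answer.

Let a_n denote the general term. Form |a_n|^(1/n) and simplify:
|a_n|^(1/n) = 6^(1/n)/n
Take the limit as n -> infinity: L = 0.
Since L = 0 < 1, the root test implies convergence.

converges


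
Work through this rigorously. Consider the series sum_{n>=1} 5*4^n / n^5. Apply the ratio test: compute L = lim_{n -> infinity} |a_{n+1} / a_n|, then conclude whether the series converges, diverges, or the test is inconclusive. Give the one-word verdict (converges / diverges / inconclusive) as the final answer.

Let a_n denote the general term. Form the ratio a_{n+1}/a_n and simplify:
a_{n+1}/a_n = 4*n^5/(n + 1)^5
Take the limit as n -> infinity: L = 4.
Since L = 4 > 1 (or L = infinity), the ratio test implies the series diverges.

diverges


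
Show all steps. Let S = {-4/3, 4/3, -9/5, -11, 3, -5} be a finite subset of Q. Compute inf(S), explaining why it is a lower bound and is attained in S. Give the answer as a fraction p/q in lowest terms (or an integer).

S is finite, so inf(S) = min(S).
Sorted increasing:
-11, -5, -9/5, -4/3, 4/3, 3
The extremum is -11.
For every x in S, x >= -11. And -11 is in S, so it is attained.
Therefore inf(S) = -11.

-11


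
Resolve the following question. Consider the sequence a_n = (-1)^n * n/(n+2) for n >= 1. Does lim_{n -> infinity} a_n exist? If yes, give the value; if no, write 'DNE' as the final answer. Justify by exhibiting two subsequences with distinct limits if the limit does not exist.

Examine the behaviour of a_n along subsequences.
a_{2k} = 2k/(2k+2) -> 1. a_{2k+1} = -(2k+1)/(2k+3) -> -1.
Since these two subsequential limits are 1 and -1, distinct, the full sequence cannot converge (a convergent sequence has all subsequences tending to the same limit). So lim a_n does not exist.

DNE


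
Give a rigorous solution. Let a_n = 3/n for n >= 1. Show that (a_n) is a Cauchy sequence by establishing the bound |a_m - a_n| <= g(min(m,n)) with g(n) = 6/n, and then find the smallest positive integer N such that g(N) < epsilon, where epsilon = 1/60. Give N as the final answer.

For any m, n >= 1, by the triangle inequality:
|a_m - a_n| = |3/m - 3/n| <= 3*1/m + 3*1/n <= 6/min(m,n).
So g(n) = 6/n bounds the Cauchy difference. Since g(n) -> 0, (a_n) is Cauchy.
Now solve g(N) < 1/60: 6/N < 1/60 <=> N > 6 / (1/60) = 360.
The smallest integer strictly greater than 360 is N = 361.
Check: g(361) = 6/361 = 6/361 < 1/60; g(360) = 1/60 >= 1/60. So N = 361.

361


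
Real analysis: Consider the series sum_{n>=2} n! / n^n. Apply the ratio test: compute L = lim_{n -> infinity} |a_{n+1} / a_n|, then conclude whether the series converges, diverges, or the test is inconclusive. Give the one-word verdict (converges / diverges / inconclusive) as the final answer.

Let a_n denote the general term. Form the ratio a_{n+1}/a_n and simplify:
a_{n+1}/a_n = (n/(n + 1))^n
Take the limit as n -> infinity: L = exp(-1).
Since L = exp(-1) < 1, the ratio test implies the series converges.

converges


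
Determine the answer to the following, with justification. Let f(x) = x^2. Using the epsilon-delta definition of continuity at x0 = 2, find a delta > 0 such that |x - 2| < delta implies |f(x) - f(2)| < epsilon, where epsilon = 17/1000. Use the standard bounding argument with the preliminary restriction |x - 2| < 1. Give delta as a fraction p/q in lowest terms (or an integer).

Factor: |x^2 - (2)^2| = |x - 2| * |x + 2|.
Impose |x - 2| < 1 first. Then |x + 2| = |(x - 2) + 2*(2)| <= |x - 2| + 2*|2| < 1 + 4 = 5.
So |x^2 - (2)^2| < delta * 5.
We need delta * 5 <= 17/1000, i.e. delta <= 17/1000/5 = 17/5000.
Since 17/5000 < 1, this is tighter than 1; take delta = 17/5000.
So delta = 17/5000 works.

17/5000


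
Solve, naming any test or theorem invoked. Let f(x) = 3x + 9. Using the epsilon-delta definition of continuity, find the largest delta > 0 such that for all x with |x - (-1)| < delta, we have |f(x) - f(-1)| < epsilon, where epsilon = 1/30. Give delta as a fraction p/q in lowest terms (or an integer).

We compute f(-1) = 3*(-1) + 9 = 6.
|f(x) - f(-1)| = |3x + 9 - (6)| = |3(x - (-1))| = 3|x - (-1)|.
We need 3|x - (-1)| < 1/30, i.e. |x - (-1)| < 1/30 / 3 = 1/90.
So any delta <= 1/90 works. Conversely, if delta > 1/90, then x = -1 + 1/90 satisfies |x - (-1)| = 1/90 < delta but |f(x) - f(-1)| = 3 * 1/90 = 1/30, which is not < 1/30; so no larger delta works.
Hence the largest such delta is 1/90.

1/90


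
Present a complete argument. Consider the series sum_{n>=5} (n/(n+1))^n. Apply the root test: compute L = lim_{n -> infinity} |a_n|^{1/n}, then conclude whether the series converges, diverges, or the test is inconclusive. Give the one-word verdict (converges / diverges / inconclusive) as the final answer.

Let a_n denote the general term. Form |a_n|^(1/n) and simplify:
|a_n|^(1/n) = n/(n + 1)
Take the limit as n -> infinity: L = 1.
Since L = 1, the root test is inconclusive. (In fact a_n = (n/(n+1))^n -> e^(-1) != 0, so the nth-term test shows divergence; but the root test itself gives no conclusion.)

inconclusive


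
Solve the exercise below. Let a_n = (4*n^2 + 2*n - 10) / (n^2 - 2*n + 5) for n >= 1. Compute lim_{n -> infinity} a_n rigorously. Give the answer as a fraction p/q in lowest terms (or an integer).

Divide numerator and denominator by n^2, the highest power:
numerator / n^2 = 4 + 2/n - 10/n^2
denominator / n^2 = 1 - 2/n + 5/n^2
As n -> infinity, all terms of the form c/n^k (k >= 1) tend to 0.
So numerator / n^2 -> 4 and denominator / n^2 -> 1.
Therefore lim a_n = 4.

4


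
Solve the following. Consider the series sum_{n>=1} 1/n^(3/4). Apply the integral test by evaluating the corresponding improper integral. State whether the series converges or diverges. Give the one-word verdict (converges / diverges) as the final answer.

Let f(x) = x^(-3/4). Then f is positive, continuous, and decreasing on [1, infinity), so the integral test applies.
Compute the improper integral int_{1}^infinity f(x) dx:
  antiderivative F(x) = 4*x^(1/4).
  As x -> infinity, F(x) -> infinity (since p = 3/4 < 1).
  So the integral diverges. By the integral test, the series diverges.

diverges


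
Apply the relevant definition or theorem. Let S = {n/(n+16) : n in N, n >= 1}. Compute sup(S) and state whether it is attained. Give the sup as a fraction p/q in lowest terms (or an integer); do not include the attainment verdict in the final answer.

Analysis:
- Values: 1/17, 1/9, 3/19, 1/5, ... strictly increasing.
- Minimum is 1/17 (n=1); inf = 1/17 (attained).
- n/(n+16) = 1 - 16/(n+16) -> 1 from below as n -> infinity, and never equals 1.
- So sup = 1 (not attained).
Conclusion: sup(S) = 1, not attained in S.

1
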